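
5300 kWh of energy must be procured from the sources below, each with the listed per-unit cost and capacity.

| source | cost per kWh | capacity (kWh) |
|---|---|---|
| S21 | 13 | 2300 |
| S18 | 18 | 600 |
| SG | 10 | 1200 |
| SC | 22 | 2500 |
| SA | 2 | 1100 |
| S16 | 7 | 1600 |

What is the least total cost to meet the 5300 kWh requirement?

43600

Fill from the cheapest source first.
Take 1100 from SA at 2 ; need 4200 more.
S16 at 7: take all 1600 kWh ; 2600 still needed.
SG at 10: take all 1200 kWh ; 1400 still needed.
S21 (13): take the remaining 1400 ; done.
S18, SC: unused.
Cost = 1100×2 + 1600×7 + 1200×10 + 1400×13 = 43600.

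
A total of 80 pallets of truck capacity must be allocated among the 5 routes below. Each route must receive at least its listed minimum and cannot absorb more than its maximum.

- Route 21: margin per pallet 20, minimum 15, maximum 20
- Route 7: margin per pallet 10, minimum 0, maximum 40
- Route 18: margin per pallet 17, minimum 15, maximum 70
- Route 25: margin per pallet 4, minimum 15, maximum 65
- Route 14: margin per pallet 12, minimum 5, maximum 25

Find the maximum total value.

1200

Meeting every minimum uses 15+0+15+15+5 = 50 pallets, leaving 30.
Rank by margin per pallet: Route 21 20 > Route 18 17 > Route 14 12 > Route 7 10 > Route 25 4.
Route 21: +5 to 20 (cap) ; 25 left.
Route 18 has room for 55 more but only 25 remain, so it gets 40.
Total = 20×20 + 17×40 + 4×15 + 12×5 = 1200.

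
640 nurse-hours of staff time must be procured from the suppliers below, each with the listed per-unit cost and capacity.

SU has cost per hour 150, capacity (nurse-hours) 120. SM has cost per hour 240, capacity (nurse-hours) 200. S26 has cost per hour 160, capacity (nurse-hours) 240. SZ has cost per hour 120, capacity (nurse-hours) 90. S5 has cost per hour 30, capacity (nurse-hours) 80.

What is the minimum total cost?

96000

Use suppliers in increasing cost order.
S5 at 30: take all 80 nurse-hours — 560 still needed.
Take 90 from SZ at 120 — need 470 more.
SU at 150: take all 120 nurse-hours — 350 still needed.
Take 240 from S26 at 160 — need 110 more.
SM at 240: take 110 of its 200 — requirement met.
Cost = 80×30 + 90×120 + 120×150 + 240×160 + 110×240 = 96000.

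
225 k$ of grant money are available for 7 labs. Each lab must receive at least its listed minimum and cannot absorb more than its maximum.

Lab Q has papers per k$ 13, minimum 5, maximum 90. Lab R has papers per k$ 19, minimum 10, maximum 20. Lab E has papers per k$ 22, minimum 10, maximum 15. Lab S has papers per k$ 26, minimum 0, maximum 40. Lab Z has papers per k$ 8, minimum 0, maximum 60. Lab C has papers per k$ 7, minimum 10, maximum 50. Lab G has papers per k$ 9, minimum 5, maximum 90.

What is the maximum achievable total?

3440

Meeting every minimum uses 5+10+10+0+0+10+5 = 40 k$, leaving 185.
Order the labs by papers per k$: Lab S 26 > Lab E 22 > Lab R 19 > Lab Q 13 > Lab G 9 > Lab Z 8 > Lab C 7.
Give Lab S 40 more to hit its cap of 40 → 145 left.
Lab E: +5 to 15 (cap) → 140 left.
Lab R takes 10 more to reach its cap of 20 → 130 left.
Lab Q takes 85 more to reach its cap of 90 → 45 left.
Lab G has room for 85 more but only 45 remain, so it gets 50.
Total = 13×90 + 19×20 + 22×15 + 26×40 + 7×10 + 9×50 = 3440.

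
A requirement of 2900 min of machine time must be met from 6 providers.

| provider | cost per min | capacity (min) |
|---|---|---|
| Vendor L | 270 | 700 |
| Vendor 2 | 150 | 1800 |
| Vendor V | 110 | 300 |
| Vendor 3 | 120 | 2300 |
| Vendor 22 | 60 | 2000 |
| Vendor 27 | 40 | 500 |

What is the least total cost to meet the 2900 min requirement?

185000

Fill from the cheapest provider first.
Vendor 27 (40): use full 500 ; 2400 min to go.
Vendor 22 at 60: take all 2000 min ; 400 still needed.
Take 300 from Vendor V at 110 ; need 100 more.
Vendor 3 (120): take the remaining 100 ; done.
Vendor 2, Vendor L: unused.
Cost = 500×40 + 2000×60 + 300×110 + 100×120 = 185000.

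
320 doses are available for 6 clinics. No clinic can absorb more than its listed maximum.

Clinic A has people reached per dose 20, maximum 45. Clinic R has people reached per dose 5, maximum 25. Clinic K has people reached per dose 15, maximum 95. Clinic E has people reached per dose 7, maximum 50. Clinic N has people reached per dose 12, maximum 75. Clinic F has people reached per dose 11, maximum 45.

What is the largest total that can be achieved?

4120

Highest people reached per dose first: Clinic A 20 > Clinic K 15 > Clinic N 12 > Clinic F 11 > Clinic E 7 > Clinic R 5.
Clinic A: +45 to 45 (cap) ; 275 left.
Give Clinic K 95 to hit its cap of 95 ; 180 left.
Clinic N: +75 to 75 (cap) ; 105 left.
Clinic F takes 45 to reach its cap of 45 ; 60 left.
Clinic E takes 50 to reach its cap of 50 ; 10 left.
Clinic R has room for 25 but only 10 remain, so it gets 10.
Total = 20×45 + 5×10 + 15×95 + 7×50 + 12×75 + 11×45 = 4120.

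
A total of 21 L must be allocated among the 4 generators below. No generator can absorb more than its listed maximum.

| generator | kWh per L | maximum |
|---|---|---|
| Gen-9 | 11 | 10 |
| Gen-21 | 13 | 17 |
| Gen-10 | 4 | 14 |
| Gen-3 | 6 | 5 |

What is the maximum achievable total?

Rank by kWh per L: Gen-21 13 > Gen-9 11 > Gen-3 6 > Gen-10 4.
Gen-21 takes 17 to reach its cap of 17 — 4 left.
Gen-9 has room for 10 but only 4 remain, so it gets 4.
Total = 11×4 + 13×17 = 265.

265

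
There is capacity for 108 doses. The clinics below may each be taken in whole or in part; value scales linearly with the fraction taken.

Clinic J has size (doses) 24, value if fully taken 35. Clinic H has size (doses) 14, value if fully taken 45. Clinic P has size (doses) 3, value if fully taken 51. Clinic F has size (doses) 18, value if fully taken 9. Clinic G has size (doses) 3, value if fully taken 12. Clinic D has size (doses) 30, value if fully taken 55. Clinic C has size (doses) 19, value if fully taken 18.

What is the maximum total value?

Best value per unit of size first: Clinic P 51/3≈17, Clinic G 12/3≈4, Clinic H 45/14≈3.21, Clinic D 55/30≈1.83, Clinic J 35/24≈1.46, Clinic C 18/19≈0.947, Clinic F 9/18≈0.5.
Take all of Clinic P (3 doses, value 51) — 105 doses left.
Clinic G: take in full, 3 doses for value 12 — 102 left.
All 14 doses of Clinic H fit (value 45) — 88 remain.
All 30 doses of Clinic D fit (value 55) — 58 remain.
All 24 doses of Clinic J fit (value 35) — 34 remain.
Take all of Clinic C (19 doses, value 18) — 15 doses left.
15 doses left: a 15/18 share of Clinic F gives 9×15/18 = 7.5.
Total value = 223.5.

223.5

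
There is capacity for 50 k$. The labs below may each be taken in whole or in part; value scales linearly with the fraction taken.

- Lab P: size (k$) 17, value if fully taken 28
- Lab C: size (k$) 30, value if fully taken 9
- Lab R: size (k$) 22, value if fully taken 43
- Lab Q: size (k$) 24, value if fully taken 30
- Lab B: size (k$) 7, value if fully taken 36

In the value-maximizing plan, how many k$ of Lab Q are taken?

Best value per unit of size first: Lab B 36/7≈5.14, Lab R 43/22≈1.95, Lab P 28/17≈1.65, Lab Q 30/24≈1.25, Lab C 9/30≈0.3.
All 7 k$ of Lab B fit (value 36) — 43 remain.
All 22 k$ of Lab R fit (value 43) — 21 remain.
Lab P: take in full, 17 k$ for value 28 — 4 left.
Only 4 k$ remain; take 4/24 of Lab Q for value 30×4/24 = 5.

4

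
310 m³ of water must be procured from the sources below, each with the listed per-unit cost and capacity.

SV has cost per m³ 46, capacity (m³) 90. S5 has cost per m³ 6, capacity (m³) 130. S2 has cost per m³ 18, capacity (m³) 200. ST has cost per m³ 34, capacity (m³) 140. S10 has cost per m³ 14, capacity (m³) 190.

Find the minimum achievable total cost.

3300

Use sources in increasing cost order.
S5 (6): use full 130 — 180 m³ to go.
S10 (14): take the remaining 180 — done.
S2, ST, SV: unused.
Cost = 130×6 + 180×14 = 3300.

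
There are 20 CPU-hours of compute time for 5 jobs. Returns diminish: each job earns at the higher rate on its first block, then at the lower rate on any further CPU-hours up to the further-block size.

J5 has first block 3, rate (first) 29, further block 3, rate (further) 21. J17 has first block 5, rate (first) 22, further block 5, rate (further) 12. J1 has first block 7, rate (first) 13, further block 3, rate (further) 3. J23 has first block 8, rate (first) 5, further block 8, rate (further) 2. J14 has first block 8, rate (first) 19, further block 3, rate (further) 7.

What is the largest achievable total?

425

Treat each block as its own option and order by rate: J5/T1 29 > J17/T1 22 > J5/T2 21 > J14/T1 19 > J1/T1 13 > J17/T2 12 > J14/T2 7 > J23/T1 5 > J1/T2 3 > J23/T2 2.
J5/T1 (29): +3 → 17 left.
J17 T1 at 22: fill all 5 → 12 left.
Fill J5 T2 block (3 at 21) → 9 left.
J14 T1 at 19: fill all 8 → 1 left.
1 remain; put them into J1 T1 at 13.
Total = 29×3 + 22×5 + 21×3 + 19×8 + 13×1 = 425.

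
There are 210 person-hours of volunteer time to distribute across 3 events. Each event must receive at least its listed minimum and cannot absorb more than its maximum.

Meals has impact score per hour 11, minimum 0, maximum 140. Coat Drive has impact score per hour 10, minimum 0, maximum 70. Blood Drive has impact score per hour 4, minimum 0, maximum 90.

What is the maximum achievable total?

Meeting every minimum uses 0+0+0 = 0 person-hours, leaving 210.
Highest impact score per hour first: Meals 11 > Coat Drive 10 > Blood Drive 4.
Meals: +140 to 140 (cap) ; 70 left.
Give Coat Drive 70 more to hit its cap of 70 ; 0 left.
Total = 11×140 + 10×70 = 2240.

2240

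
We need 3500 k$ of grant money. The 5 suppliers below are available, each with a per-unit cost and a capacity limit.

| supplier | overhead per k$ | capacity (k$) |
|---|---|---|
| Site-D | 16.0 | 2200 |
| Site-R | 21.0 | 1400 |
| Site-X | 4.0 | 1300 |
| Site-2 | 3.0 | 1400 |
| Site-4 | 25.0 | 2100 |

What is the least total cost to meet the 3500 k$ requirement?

22200

Fill from the cheapest supplier first.
Site-2 (3.0): use full 1400 ; 2100 k$ to go.
Site-X at 4.0: take all 1300 k$ ; 800 still needed.
Site-D at 16.0: take 800 of its 2200 ; requirement met.
Site-R, Site-4: unused.
Cost = 1400×3.0 + 1300×4.0 + 800×16.0 = 22200.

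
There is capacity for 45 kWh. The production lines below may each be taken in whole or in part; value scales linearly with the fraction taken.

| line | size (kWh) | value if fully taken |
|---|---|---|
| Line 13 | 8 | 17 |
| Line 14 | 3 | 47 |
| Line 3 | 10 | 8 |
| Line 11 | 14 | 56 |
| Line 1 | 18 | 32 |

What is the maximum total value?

153.6

Best value per unit of size first: Line 14 47/3≈15.7, Line 11 56/14≈4, Line 13 17/8≈2.12, Line 1 32/18≈1.78, Line 3 8/10≈0.8.
Take all of Line 14 (3 kWh, value 47) → 42 kWh left.
Line 11: take in full, 14 kWh for value 56 → 28 left.
Take all of Line 13 (8 kWh, value 17) → 20 kWh left.
Line 1: take in full, 18 kWh for value 32 → 2 left.
2 kWh left: a 2/10 share of Line 3 gives 8×2/10 = 1.6.
Total value = 153.6.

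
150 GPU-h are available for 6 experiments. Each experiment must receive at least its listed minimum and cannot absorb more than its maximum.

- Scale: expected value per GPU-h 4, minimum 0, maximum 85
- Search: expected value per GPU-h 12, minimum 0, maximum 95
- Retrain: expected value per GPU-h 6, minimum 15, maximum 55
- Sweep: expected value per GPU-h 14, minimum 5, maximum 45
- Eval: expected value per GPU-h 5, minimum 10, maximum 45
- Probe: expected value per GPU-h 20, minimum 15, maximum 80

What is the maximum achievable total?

Meeting every minimum uses 0+0+15+5+10+15 = 45 GPU-h, leaving 105.
Rank by expected value per GPU-h: Probe 20 > Sweep 14 > Search 12 > Retrain 6 > Eval 5 > Scale 4.
Probe takes 65 more to reach its cap of 80 → 40 left.
Sweep: +40 to 45 (cap) → 0 left.
Total = 6×15 + 14×45 + 5×10 + 20×80 = 2370.

2370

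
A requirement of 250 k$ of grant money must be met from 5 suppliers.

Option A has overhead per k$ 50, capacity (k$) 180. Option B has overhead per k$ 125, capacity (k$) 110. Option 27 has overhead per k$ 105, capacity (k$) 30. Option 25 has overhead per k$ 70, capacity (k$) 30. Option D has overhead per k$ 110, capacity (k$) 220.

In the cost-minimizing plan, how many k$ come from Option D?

Use suppliers in increasing cost order.
Take 180 from Option A at 50 → need 70 more.
Option 25 (70): use full 30 → 40 k$ to go.
Take 30 from Option 27 at 105 → need 10 more.
Option D (110): take the remaining 10 → done.
Option B: unused.

10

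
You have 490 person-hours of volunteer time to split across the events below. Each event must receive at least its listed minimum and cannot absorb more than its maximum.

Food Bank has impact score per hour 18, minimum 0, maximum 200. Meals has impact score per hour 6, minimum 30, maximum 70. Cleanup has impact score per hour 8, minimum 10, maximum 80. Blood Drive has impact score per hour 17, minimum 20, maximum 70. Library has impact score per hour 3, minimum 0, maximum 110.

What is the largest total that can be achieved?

Meeting every minimum uses 0+30+10+20+0 = 60 person-hours, leaving 430.
Rank by impact score per hour: Food Bank 18 > Blood Drive 17 > Cleanup 8 > Meals 6 > Library 3.
Give Food Bank 200 more to hit its cap of 200 ; 230 left.
Blood Drive: +50 to 70 (cap) ; 180 left.
Cleanup takes 70 more to reach its cap of 80 ; 110 left.
Give Meals 40 more to hit its cap of 70 ; 70 left.
Only 70 left; Library takes them to reach 70.
Total = 18×200 + 6×70 + 8×80 + 17×70 + 3×70 = 6060.

6060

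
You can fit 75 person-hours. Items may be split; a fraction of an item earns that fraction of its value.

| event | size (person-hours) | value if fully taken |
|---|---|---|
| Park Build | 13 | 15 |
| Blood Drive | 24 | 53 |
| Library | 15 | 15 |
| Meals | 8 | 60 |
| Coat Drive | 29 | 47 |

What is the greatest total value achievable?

176

Rank by value-to-size ratio: Meals 60/8≈7.5, Blood Drive 53/24≈2.21, Coat Drive 47/29≈1.62, Park Build 15/13≈1.15, Library 15/15≈1.
All 8 person-hours of Meals fit (value 60) ; 67 remain.
All 24 person-hours of Blood Drive fit (value 53) ; 43 remain.
Coat Drive: take in full, 29 person-hours for value 47 ; 14 left.
Take all of Park Build (13 person-hours, value 15) ; 1 person-hours left.
1 person-hours left: a 1/15 share of Library gives 15×1/15 = 1.
Total value = 176.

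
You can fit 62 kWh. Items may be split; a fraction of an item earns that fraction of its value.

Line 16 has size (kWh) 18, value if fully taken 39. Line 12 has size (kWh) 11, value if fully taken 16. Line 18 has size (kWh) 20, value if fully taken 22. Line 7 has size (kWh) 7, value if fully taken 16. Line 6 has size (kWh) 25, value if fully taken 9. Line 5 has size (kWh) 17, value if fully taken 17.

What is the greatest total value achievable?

Best value per unit of size first: Line 7 16/7≈2.29, Line 16 39/18≈2.17, Line 12 16/11≈1.45, Line 18 22/20≈1.1, Line 5 17/17≈1, Line 6 9/25≈0.36.
Take all of Line 7 (7 kWh, value 16) — 55 kWh left.
All 18 kWh of Line 16 fit (value 39) — 37 remain.
Line 12: take in full, 11 kWh for value 16 — 26 left.
All 20 kWh of Line 18 fit (value 22) — 6 remain.
6 kWh left: a 6/17 share of Line 5 gives 17×6/17 = 6.
Total value = 99.

99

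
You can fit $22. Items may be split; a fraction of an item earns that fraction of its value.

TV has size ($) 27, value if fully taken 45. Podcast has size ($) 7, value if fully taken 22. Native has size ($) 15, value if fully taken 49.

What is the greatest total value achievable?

Rank by value-to-size ratio: Native 49/15≈3.27, Podcast 22/7≈3.14, TV 45/27≈1.67.
Take all of Native (15 $, value 49) — 7 $ left.
Podcast: take in full, 7 $ for value 22 — 0 left.
Total value = 71.

71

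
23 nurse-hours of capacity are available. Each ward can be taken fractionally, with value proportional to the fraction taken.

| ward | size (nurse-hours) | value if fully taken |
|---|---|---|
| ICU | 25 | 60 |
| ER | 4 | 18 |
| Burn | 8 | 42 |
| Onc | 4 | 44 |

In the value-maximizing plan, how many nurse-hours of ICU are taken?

7

Rank by value-to-size ratio: Onc 44/4≈11, Burn 42/8≈5.25, ER 18/4≈4.5, ICU 60/25≈2.4.
Onc: take in full, 4 nurse-hours for value 44 — 19 left.
Burn: take in full, 8 nurse-hours for value 42 — 11 left.
ER: take in full, 4 nurse-hours for value 18 — 7 left.
Only 7 nurse-hours remain; take 7/25 of ICU for value 60×7/25 = 16.8.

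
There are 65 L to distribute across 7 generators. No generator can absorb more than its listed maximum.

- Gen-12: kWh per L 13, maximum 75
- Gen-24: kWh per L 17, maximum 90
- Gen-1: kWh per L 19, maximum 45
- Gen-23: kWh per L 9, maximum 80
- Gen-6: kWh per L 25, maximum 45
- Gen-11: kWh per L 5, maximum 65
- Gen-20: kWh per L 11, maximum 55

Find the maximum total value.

1505

Highest kWh per L first: Gen-6 25 > Gen-1 19 > Gen-24 17 > Gen-12 13 > Gen-20 11 > Gen-23 9 > Gen-11 5.
Give Gen-6 45 to hit its cap of 45 — 20 left.
Only 20 left; Gen-1 takes them to reach 20.
Total = 19×20 + 25×45 = 1505.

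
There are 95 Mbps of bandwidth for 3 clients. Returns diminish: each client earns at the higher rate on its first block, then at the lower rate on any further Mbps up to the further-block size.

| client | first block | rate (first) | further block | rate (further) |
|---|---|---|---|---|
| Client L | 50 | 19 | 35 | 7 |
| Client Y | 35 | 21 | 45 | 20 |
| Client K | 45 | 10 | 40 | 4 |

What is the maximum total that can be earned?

1920

Order all 6 blocks by rate: Client Y/first 21 > Client Y/second 20 > Client L/first 19 > Client K/first 10 > Client L/second 7 > Client K/second 4.
Fill Client Y first block (35 at 21) ; 60 left.
Client Y second at 20: fill all 45 ; 15 left.
Client L first at 19: only 15 left, fill 15.
Total = 21×35 + 20×45 + 19×15 = 1920.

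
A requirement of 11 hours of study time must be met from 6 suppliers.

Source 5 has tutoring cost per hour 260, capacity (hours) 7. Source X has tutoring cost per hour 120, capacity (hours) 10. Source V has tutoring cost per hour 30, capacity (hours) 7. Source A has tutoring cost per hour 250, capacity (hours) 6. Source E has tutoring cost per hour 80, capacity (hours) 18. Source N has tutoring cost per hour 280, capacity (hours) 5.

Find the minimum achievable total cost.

530

Fill from the cheapest supplier first.
Source V at 30: take all 7 hours → 4 still needed.
Source E at 80: take 4 of its 18 → requirement met.
Source X, Source A, Source 5, Source N: unused.
Cost = 7×30 + 4×80 = 530.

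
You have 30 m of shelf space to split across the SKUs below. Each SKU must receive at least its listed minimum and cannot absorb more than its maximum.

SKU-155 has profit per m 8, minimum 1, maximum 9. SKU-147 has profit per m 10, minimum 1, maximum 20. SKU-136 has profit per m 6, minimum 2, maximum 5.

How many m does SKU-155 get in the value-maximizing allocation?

Meeting every minimum uses 1+1+2 = 4 m, leaving 26.
Rank by profit per m: SKU-147 10 > SKU-155 8 > SKU-136 6.
SKU-147: +19 to 20 (cap) — 7 left.
SKU-155 has room for 8 more but only 7 remain, so it gets 8.

8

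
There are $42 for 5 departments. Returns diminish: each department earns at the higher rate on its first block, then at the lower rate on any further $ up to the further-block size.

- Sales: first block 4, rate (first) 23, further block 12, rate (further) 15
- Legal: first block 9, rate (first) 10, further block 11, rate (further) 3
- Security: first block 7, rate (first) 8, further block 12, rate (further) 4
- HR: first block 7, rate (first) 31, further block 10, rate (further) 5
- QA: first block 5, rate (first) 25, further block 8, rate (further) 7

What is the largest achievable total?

744

Order all 10 blocks by rate: HR/first 31 > QA/first 25 > Sales/first 23 > Sales/second 15 > Legal/first 10 > Security/first 8 > QA/second 7 > HR/second 5 > Security/second 4 > Legal/second 3.
Fill HR first block (7 at 31) → 35 left.
QA first at 25: fill all 5 → 30 left.
Fill Sales first block (4 at 23) → 26 left.
Sales second at 15: fill all 12 → 14 left.
Fill Legal first block (9 at 10) → 5 left.
Security first at 8: only 5 left, fill 5.
Total = 31×7 + 25×5 + 23×4 + 15×12 + 10×9 + 8×5 = 744.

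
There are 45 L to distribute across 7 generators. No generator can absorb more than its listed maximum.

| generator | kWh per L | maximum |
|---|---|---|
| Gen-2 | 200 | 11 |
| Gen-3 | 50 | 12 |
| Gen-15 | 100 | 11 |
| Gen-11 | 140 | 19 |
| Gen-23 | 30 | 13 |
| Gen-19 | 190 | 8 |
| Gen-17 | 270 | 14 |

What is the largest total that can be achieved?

Order the generators by kWh per L: Gen-17 270 > Gen-2 200 > Gen-19 190 > Gen-11 140 > Gen-15 100 > Gen-3 50 > Gen-23 30.
Gen-17: +14 to 14 (cap) — 31 left.
Give Gen-2 11 to hit its cap of 11 — 20 left.
Gen-19 takes 8 to reach its cap of 8 — 12 left.
Only 12 left; Gen-11 takes them to reach 12.
Total = 200×11 + 140×12 + 190×8 + 270×14 = 9180.

9180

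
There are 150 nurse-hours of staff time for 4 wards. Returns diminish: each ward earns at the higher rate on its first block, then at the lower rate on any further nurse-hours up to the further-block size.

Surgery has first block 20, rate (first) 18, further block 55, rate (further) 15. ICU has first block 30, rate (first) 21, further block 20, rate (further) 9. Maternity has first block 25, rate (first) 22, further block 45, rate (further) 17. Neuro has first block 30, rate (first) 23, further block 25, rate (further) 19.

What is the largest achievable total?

Treat each block as its own option and order by rate: Neuro/first 23 > Maternity/first 22 > ICU/first 21 > Neuro/second 19 > Surgery/first 18 > Maternity/second 17 > Surgery/second 15 > ICU/second 9.
Fill Neuro first block (30 at 23) — 120 left.
Maternity first at 22: fill all 25 — 95 left.
ICU/first (21): +30 — 65 left.
Neuro/second (19): +25 — 40 left.
Fill Surgery first block (20 at 18) — 20 left.
Maternity/second: +20 of 45 at 17; pool empty.
Total = 23×30 + 22×25 + 21×30 + 19×25 + 18×20 + 17×20 = 3045.

3045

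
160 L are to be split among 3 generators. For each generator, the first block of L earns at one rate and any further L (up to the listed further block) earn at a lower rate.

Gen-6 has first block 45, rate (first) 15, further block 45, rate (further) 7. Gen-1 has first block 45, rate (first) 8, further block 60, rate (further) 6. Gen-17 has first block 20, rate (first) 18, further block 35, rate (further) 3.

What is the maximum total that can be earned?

1740

Order all 6 blocks by rate: Gen-17/first 18 > Gen-6/first 15 > Gen-1/first 8 > Gen-6/second 7 > Gen-1/second 6 > Gen-17/second 3.
Gen-17/first (18): +20 — 140 left.
Gen-6 first at 15: fill all 45 — 95 left.
Gen-1/first (8): +45 — 50 left.
Gen-6 second at 7: fill all 45 — 5 left.
5 remain; put them into Gen-1 second at 6.
Total = 18×20 + 15×45 + 8×45 + 7×45 + 6×5 = 1740.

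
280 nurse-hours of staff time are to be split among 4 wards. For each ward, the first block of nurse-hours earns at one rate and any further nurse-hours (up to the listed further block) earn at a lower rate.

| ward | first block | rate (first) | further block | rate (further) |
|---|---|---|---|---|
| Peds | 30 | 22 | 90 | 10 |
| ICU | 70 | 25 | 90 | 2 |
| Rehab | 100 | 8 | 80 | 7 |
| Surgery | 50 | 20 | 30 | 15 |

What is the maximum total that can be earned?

4840

Order all 8 blocks by rate: ICU/tier1 25 > Peds/tier1 22 > Surgery/tier1 20 > Surgery/tier2 15 > Peds/tier2 10 > Rehab/tier1 8 > Rehab/tier2 7 > ICU/tier2 2.
ICU/tier1 (25): +70 → 210 left.
Peds/tier1 (22): +30 → 180 left.
Surgery/tier1 (20): +50 → 130 left.
Fill Surgery tier2 block (30 at 15) → 100 left.
Peds tier2 at 10: fill all 90 → 10 left.
10 remain; put them into Rehab tier1 at 8.
Total = 25×70 + 22×30 + 20×50 + 15×30 + 10×90 + 8×10 = 4840.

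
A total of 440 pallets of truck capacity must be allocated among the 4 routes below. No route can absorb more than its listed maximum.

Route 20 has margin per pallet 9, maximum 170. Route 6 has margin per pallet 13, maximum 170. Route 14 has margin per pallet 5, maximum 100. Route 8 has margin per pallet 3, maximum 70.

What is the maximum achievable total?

Highest margin per pallet first: Route 6 13 > Route 20 9 > Route 14 5 > Route 8 3.
Route 6 takes 170 to reach its cap of 170 ; 270 left.
Give Route 20 170 to hit its cap of 170 ; 100 left.
Give Route 14 100 to hit its cap of 100 ; 0 left.
Total = 9×170 + 13×170 + 5×100 = 4240.

4240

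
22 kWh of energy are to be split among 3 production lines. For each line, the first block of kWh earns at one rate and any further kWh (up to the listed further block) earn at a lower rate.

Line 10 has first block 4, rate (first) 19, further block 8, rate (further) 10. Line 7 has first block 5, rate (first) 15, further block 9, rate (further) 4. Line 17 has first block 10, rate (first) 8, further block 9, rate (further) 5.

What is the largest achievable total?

Rank every tier by rate: Line 10/T1 19 > Line 7/T1 15 > Line 10/T2 10 > Line 17/T1 8 > Line 17/T2 5 > Line 7/T2 4.
Fill Line 10 T1 block (4 at 19) → 18 left.
Fill Line 7 T1 block (5 at 15) → 13 left.
Line 10 T2 at 10: fill all 8 → 5 left.
Line 17/T1: +5 of 10 at 8; pool empty.
Total = 19×4 + 15×5 + 10×8 + 8×5 = 271.

271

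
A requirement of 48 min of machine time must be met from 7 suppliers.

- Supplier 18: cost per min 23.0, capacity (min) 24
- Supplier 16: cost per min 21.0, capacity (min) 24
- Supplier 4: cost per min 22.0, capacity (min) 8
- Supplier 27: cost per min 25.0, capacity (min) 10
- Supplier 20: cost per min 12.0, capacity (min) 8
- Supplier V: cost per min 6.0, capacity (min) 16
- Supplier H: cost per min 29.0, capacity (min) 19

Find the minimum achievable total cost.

696

Cheapest first:
Supplier V (6.0): use full 16 → 32 min to go.
Supplier 20 at 12.0: take all 8 min → 24 still needed.
Supplier 16 (21.0): use full 24 → 0 min to go.
Supplier 4, Supplier 18, Supplier 27, Supplier H: unused.
Cost = 16×6.0 + 8×12.0 + 24×21.0 = 696.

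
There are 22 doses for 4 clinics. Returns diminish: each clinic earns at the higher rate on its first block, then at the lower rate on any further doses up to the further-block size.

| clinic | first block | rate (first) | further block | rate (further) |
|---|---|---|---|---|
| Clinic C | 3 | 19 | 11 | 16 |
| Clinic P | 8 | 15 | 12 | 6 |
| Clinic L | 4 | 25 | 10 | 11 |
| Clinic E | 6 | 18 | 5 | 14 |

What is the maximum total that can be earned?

409

Treat each block as its own option and order by rate: Clinic L/T1 25 > Clinic C/T1 19 > Clinic E/T1 18 > Clinic C/T2 16 > Clinic P/T1 15 > Clinic E/T2 14 > Clinic L/T2 11 > Clinic P/T2 6.
Clinic L/T1 (25): +4 ; 18 left.
Fill Clinic C T1 block (3 at 19) ; 15 left.
Clinic E T1 at 18: fill all 6 ; 9 left.
9 remain; put them into Clinic C T2 at 16.
Total = 25×4 + 19×3 + 18×6 + 16×9 = 409.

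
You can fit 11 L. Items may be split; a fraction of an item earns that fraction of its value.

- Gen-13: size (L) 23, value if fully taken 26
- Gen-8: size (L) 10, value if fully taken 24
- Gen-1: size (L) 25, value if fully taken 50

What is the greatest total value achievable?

26

Rank by value-to-size ratio: Gen-8 24/10≈2.4, Gen-1 50/25≈2, Gen-13 26/23≈1.13.
All 10 L of Gen-8 fit (value 24) ; 1 remain.
Only 1 L remain; take 1/25 of Gen-1 for value 50×1/25 = 2.
Total value = 26.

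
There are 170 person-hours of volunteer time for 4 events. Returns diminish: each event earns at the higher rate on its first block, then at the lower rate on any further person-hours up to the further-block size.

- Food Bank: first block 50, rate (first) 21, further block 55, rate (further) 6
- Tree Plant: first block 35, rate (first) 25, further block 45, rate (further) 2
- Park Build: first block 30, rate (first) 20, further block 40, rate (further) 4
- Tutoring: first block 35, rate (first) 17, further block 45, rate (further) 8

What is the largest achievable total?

Rank every tier by rate: Tree Plant/T1 25 > Food Bank/T1 21 > Park Build/T1 20 > Tutoring/T1 17 > Tutoring/T2 8 > Food Bank/T2 6 > Park Build/T2 4 > Tree Plant/T2 2.
Tree Plant T1 at 25: fill all 35 ; 135 left.
Fill Food Bank T1 block (50 at 21) ; 85 left.
Park Build T1 at 20: fill all 30 ; 55 left.
Tutoring/T1 (17): +35 ; 20 left.
Tutoring/T2: +20 of 45 at 8; pool empty.
Total = 25×35 + 21×50 + 20×30 + 17×35 + 8×20 = 3280.

3280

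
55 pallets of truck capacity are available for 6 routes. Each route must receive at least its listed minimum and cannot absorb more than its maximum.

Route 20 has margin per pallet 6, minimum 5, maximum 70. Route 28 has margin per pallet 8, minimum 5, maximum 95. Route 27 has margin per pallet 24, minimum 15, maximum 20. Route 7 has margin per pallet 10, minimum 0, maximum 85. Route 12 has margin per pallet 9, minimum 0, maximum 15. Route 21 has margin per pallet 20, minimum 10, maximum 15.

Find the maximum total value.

Meeting every minimum uses 5+5+15+0+0+10 = 35 pallets, leaving 20.
Order the routes by margin per pallet: Route 27 24 > Route 21 20 > Route 7 10 > Route 12 9 > Route 28 8 > Route 20 6.
Route 27: +5 to 20 (cap) ; 15 left.
Give Route 21 5 more to hit its cap of 15 ; 10 left.
Only 10 left; Route 7 takes them to reach 10.
Total = 6×5 + 8×5 + 24×20 + 10×10 + 20×15 = 950.

950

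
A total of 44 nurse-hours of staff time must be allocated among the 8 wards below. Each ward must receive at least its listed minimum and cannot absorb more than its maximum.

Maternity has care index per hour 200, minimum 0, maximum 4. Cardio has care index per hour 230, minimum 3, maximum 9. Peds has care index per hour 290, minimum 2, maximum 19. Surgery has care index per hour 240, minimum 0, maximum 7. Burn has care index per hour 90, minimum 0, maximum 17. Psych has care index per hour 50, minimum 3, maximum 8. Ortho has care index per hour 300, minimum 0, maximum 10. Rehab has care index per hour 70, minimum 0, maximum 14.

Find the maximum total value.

11490

Meeting every minimum uses 0+3+2+0+0+3+0+0 = 8 nurse-hours, leaving 36.
Highest care index per hour first: Ortho 300 > Peds 290 > Surgery 240 > Cardio 230 > Maternity 200 > Burn 90 > Rehab 70 > Psych 50.
Ortho takes 10 more to reach its cap of 10 ; 26 left.
Peds: +17 to 19 (cap) ; 9 left.
Give Surgery 7 more to hit its cap of 7 ; 2 left.
Cardio has room for 6 more but only 2 remain, so it gets 5.
Total = 230×5 + 290×19 + 240×7 + 50×3 + 300×10 = 11490.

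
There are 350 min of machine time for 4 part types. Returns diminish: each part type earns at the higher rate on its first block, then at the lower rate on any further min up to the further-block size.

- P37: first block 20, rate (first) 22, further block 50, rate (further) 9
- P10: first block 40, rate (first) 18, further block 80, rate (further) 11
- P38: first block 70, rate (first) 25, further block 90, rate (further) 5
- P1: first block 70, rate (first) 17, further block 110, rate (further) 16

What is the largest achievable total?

Rank every tier by rate: P38/tier1 25 > P37/tier1 22 > P10/tier1 18 > P1/tier1 17 > P1/tier2 16 > P10/tier2 11 > P37/tier2 9 > P38/tier2 5.
P38 tier1 at 25: fill all 70 ; 280 left.
Fill P37 tier1 block (20 at 22) ; 260 left.
Fill P10 tier1 block (40 at 18) ; 220 left.
P1 tier1 at 17: fill all 70 ; 150 left.
P1/tier2 (16): +110 ; 40 left.
P10 tier2 at 11: only 40 left, fill 40.
Total = 25×70 + 22×20 + 18×40 + 17×70 + 16×110 + 11×40 = 6300.

6300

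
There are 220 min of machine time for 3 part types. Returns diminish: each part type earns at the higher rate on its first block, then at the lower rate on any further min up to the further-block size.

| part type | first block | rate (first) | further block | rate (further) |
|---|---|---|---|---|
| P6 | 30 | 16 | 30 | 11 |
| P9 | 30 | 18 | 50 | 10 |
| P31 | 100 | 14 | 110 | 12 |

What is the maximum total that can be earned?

Rank every tier by rate: P9/first 18 > P6/first 16 > P31/first 14 > P31/second 12 > P6/second 11 > P9/second 10.
Fill P9 first block (30 at 18) ; 190 left.
Fill P6 first block (30 at 16) ; 160 left.
Fill P31 first block (100 at 14) ; 60 left.
60 remain; put them into P31 second at 12.
Total = 18×30 + 16×30 + 14×100 + 12×60 = 3140.

3140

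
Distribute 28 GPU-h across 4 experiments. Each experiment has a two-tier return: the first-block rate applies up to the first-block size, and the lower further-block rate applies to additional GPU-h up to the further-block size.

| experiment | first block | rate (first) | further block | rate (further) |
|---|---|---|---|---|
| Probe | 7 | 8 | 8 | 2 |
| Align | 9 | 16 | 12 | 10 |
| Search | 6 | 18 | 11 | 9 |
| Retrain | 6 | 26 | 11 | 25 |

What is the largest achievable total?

619

Rank every tier by rate: Retrain/first 26 > Retrain/second 25 > Search/first 18 > Align/first 16 > Align/second 10 > Search/second 9 > Probe/first 8 > Probe/second 2.
Retrain first at 26: fill all 6 — 22 left.
Fill Retrain second block (11 at 25) — 11 left.
Fill Search first block (6 at 18) — 5 left.
Align first at 16: only 5 left, fill 5.
Total = 26×6 + 25×11 + 18×6 + 16×5 = 619.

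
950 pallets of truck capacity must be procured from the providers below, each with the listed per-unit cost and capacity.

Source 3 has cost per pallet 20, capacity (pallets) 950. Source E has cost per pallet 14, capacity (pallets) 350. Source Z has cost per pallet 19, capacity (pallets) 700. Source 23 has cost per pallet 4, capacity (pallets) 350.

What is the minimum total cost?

11050

Fill from the cheapest provider first.
Source 23 at 4: take all 350 pallets ; 600 still needed.
Take 350 from Source E at 14 ; need 250 more.
Source Z at 19: take 250 of its 700 ; requirement met.
Source 3: unused.
Cost = 350×4 + 350×14 + 250×19 = 11050.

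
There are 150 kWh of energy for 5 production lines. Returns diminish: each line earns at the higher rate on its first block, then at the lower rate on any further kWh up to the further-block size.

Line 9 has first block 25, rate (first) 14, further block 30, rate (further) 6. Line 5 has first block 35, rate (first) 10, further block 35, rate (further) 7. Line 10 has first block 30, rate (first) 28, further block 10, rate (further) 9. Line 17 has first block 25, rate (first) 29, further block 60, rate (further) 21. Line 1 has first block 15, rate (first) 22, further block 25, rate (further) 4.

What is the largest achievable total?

Rank every tier by rate: Line 17/first 29 > Line 10/first 28 > Line 1/first 22 > Line 17/second 21 > Line 9/first 14 > Line 5/first 10 > Line 10/second 9 > Line 5/second 7 > Line 9/second 6 > Line 1/second 4.
Line 17 first at 29: fill all 25 — 125 left.
Line 10 first at 28: fill all 30 — 95 left.
Line 1/first (22): +15 — 80 left.
Line 17 second at 21: fill all 60 — 20 left.
Line 9/first: +20 of 25 at 14; pool empty.
Total = 29×25 + 28×30 + 22×15 + 21×60 + 14×20 = 3435.

3435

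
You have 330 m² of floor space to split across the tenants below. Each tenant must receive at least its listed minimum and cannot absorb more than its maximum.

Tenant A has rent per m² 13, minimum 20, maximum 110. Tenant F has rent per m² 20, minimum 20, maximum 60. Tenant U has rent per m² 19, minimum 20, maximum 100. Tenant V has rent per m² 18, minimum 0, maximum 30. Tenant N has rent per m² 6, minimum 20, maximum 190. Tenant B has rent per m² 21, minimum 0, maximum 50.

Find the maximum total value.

Meeting every minimum uses 20+20+20+0+20+0 = 80 m², leaving 250.
Order the tenants by rent per m²: Tenant B 21 > Tenant F 20 > Tenant U 19 > Tenant V 18 > Tenant A 13 > Tenant N 6.
Tenant B: +50 to 50 (cap) → 200 left.
Tenant F: +40 to 60 (cap) → 160 left.
Give Tenant U 80 more to hit its cap of 100 → 80 left.
Give Tenant V 30 more to hit its cap of 30 → 50 left.
Tenant A: +50 (room for 90) → 70. Pool exhausted.
Total = 13×70 + 20×60 + 19×100 + 18×30 + 6×20 + 21×50 = 5720.

5720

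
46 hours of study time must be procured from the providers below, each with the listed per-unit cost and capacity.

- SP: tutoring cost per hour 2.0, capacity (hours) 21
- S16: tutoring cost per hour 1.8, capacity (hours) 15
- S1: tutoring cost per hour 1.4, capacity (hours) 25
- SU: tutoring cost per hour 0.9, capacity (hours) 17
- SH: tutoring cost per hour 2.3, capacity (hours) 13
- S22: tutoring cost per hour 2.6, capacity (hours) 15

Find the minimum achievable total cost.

Use providers in increasing cost order.
SU at 0.9: take all 17 hours → 29 still needed.
Take 25 from S1 at 1.4 → need 4 more.
S16 at 1.8: take 4 of its 15 → requirement met.
SP, SH, S22: unused.
Cost = 17×0.9 + 25×1.4 + 4×1.8 = 57.5.

57.5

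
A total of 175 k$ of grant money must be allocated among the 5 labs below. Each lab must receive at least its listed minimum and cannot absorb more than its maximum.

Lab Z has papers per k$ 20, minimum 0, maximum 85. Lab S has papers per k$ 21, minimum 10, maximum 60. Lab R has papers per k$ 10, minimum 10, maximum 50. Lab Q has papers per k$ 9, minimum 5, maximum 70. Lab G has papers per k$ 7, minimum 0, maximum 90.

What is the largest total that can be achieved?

3255

Meeting every minimum uses 0+10+10+5+0 = 25 k$, leaving 150.
Highest papers per k$ first: Lab S 21 > Lab Z 20 > Lab R 10 > Lab Q 9 > Lab G 7.
Give Lab S 50 more to hit its cap of 60 ; 100 left.
Give Lab Z 85 more to hit its cap of 85 ; 15 left.
Only 15 left; Lab R takes them to reach 25.
Total = 20×85 + 21×60 + 10×25 + 9×5 = 3255.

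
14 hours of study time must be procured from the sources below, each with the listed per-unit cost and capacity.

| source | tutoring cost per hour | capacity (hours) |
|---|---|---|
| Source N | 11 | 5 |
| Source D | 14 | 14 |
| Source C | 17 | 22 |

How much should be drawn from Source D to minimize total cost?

9

Cheapest first:
Source N (11): use full 5 — 9 hours to go.
Take 9 from Source D at 14 to finish.
Source C: unused.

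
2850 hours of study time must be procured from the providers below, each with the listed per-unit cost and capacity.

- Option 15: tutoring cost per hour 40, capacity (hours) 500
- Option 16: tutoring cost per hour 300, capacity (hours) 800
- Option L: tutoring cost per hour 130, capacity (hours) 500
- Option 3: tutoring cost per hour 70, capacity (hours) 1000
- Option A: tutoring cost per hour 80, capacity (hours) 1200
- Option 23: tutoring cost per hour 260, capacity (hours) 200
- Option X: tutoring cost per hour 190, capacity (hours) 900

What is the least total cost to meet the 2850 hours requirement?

Use providers in increasing cost order.
Option 15 at 40: take all 500 hours — 2350 still needed.
Option 3 (70): use full 1000 — 1350 hours to go.
Option A (80): use full 1200 — 150 hours to go.
Option L at 130: take 150 of its 500 — requirement met.
Option X, Option 23, Option 16: unused.
Cost = 500×40 + 1000×70 + 1200×80 + 150×130 = 205500.

205500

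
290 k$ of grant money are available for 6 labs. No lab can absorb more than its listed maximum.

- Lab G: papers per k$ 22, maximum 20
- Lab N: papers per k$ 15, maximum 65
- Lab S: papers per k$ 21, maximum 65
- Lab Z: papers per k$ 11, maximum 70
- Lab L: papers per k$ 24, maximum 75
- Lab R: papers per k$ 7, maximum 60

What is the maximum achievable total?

5295

Order the labs by papers per k$: Lab L 24 > Lab G 22 > Lab S 21 > Lab N 15 > Lab Z 11 > Lab R 7.
Lab L takes 75 to reach its cap of 75 → 215 left.
Give Lab G 20 to hit its cap of 20 → 195 left.
Give Lab S 65 to hit its cap of 65 → 130 left.
Give Lab N 65 to hit its cap of 65 → 65 left.
Lab Z has room for 70 but only 65 remain, so it gets 65.
Total = 22×20 + 15×65 + 21×65 + 11×65 + 24×75 = 5295.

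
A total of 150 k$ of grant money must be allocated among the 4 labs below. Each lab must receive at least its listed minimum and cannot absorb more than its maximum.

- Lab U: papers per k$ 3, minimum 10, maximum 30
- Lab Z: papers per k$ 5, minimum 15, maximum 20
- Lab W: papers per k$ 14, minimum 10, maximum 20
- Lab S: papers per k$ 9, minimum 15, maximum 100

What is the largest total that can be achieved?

Meeting every minimum uses 10+15+10+15 = 50 k$, leaving 100.
Highest papers per k$ first: Lab W 14 > Lab S 9 > Lab Z 5 > Lab U 3.
Give Lab W 10 more to hit its cap of 20 — 90 left.
Give Lab S 85 more to hit its cap of 100 — 5 left.
Give Lab Z 5 more to hit its cap of 20 — 0 left.
Total = 3×10 + 5×20 + 14×20 + 9×100 = 1310.

1310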